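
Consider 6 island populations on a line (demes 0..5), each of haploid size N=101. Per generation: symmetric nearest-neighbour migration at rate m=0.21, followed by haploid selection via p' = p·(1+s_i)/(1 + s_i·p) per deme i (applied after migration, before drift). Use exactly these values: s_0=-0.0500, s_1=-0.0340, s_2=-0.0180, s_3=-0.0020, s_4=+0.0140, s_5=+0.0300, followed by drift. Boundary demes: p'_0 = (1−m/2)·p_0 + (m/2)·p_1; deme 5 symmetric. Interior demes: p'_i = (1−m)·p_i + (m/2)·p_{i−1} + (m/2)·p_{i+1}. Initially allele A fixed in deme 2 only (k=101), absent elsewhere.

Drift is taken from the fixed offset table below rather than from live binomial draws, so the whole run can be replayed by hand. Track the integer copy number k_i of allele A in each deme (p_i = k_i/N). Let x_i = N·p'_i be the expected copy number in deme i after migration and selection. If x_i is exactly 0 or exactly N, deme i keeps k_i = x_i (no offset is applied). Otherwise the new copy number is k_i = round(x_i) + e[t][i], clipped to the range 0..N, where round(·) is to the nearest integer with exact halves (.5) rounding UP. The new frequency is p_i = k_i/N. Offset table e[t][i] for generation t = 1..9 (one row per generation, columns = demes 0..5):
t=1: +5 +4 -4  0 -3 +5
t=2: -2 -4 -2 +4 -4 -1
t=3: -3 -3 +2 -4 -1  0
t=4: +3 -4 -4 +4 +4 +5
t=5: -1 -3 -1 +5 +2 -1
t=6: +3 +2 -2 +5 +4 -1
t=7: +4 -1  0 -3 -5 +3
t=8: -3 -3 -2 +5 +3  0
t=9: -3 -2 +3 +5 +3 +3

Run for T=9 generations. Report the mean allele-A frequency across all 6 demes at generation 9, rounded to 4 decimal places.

0.1782

t=0: k=[0 0 101 0 0 0]
t=1: x=[0.0000 10.2811 79.4840 10.5860 0.0000 0.0000] k=[0 14 75 11 0 0]
t=2: x=[1.3975 18.4085 61.4387 16.5373 1.1710 0.0000] k=[0 14 59 21 0 0]
t=3: x=[1.3975 16.7657 49.8264 22.7497 2.2352 0.0000] k=[0 14 52 19 1 0]
t=4: x=[1.3975 16.0476 44.0932 20.5422 2.8229 0.1081] k=[4 12 40 25 7 5]
t=5: x=[4.6090 13.6856 35.0680 24.6477 8.7909 5.3580] k=[4 11 34 30 11 4]
t=6: x=[4.5088 12.3014 30.7750 28.3841 12.4105 4.8702] k=[8 14 29 33 16 4]
t=7: x=[8.2337 14.5099 27.4802 30.7522 16.7181 5.4093] k=[12 14 27 28 12 8]
t=8: x=[11.6700 14.7148 25.3932 26.1762 13.4210 8.6510] k=[9 12 23 31 16 9]
t=9: x=[8.8902 12.4573 22.3671 28.5440 17.0360 9.9981] k=[6 10 25 34 20 13]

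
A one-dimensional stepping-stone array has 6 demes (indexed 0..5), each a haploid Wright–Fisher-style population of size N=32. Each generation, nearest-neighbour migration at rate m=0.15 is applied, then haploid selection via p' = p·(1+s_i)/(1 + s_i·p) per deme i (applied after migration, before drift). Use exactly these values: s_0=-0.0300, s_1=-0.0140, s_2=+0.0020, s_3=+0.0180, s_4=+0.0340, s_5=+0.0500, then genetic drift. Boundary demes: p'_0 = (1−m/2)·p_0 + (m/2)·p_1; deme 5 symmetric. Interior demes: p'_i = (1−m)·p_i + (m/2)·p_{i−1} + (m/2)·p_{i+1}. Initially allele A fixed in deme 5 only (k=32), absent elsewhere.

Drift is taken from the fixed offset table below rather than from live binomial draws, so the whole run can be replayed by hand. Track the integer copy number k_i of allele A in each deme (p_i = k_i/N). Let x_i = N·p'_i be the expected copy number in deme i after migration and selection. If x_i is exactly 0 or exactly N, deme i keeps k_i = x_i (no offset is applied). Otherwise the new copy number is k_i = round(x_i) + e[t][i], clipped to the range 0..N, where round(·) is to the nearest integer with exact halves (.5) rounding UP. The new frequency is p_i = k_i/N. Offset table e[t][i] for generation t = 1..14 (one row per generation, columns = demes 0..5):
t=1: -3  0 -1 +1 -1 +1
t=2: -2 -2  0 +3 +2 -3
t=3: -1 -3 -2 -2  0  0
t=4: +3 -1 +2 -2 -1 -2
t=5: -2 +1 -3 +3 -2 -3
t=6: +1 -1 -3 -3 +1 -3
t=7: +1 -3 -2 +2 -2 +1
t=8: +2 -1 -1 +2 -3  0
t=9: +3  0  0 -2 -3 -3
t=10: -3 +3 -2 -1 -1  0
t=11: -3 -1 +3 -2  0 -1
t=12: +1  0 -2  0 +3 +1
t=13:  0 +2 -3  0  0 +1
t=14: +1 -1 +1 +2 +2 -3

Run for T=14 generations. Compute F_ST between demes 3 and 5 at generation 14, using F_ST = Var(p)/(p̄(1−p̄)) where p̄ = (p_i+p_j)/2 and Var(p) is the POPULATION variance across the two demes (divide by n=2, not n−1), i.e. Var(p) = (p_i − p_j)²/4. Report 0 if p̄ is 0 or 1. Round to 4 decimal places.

0.0739

t=0: k=[0 0 0 0 0 32]
t=1: x=[0.0000 0.0000 0.0000 0.0000 2.4753 29.7061] k=[0 0 0 0 1 31]
t=2: x=[0.0000 0.0000 0.0000 0.0763 3.2719 28.8897] k=[0 0 0 3 5 26]
t=3: x=[0.0000 0.0000 0.2254 2.9728 6.5984 24.7035] k=[0 0 0 1 7 25]
t=4: x=[0.0000 0.0000 0.0751 1.3987 8.1006 23.9476] k=[0 0 2 0 7 22]
t=5: x=[0.0000 0.1479 1.7032 0.6869 7.7955 21.2264] k=[0 1 0 4 6 18]
t=6: x=[0.0728 0.8384 0.3757 3.9108 6.9298 17.4877] k=[1 0 0 1 8 14]
t=7: x=[0.8980 0.0740 0.0751 1.4749 8.1260 13.9325] k=[2 0 0 3 6 15]
t=8: x=[1.7976 0.1479 0.2254 3.0489 6.6239 14.7120] k=[4 0 0 5 4 15]
t=9: x=[3.6015 0.2958 0.3757 4.6201 5.0404 14.5612] k=[7 0 0 3 2 12]
t=10: x=[6.3191 0.5178 0.2254 2.7444 2.9123 11.6084] k=[3 4 0 2 2 12]
t=11: x=[2.9914 3.5799 0.4509 1.8813 2.8352 11.6084] k=[0 3 3 0 3 11]
t=12: x=[0.2183 2.7395 2.7801 0.4580 3.4773 10.7454] k=[1 3 1 0 6 12]
t=13: x=[1.1167 2.6653 1.0771 0.5343 6.1647 11.9125] k=[1 5 0 1 6 13]
t=14: x=[1.2625 4.2725 0.4509 1.3224 6.3178 12.8483] k=[2 3 1 3 8 10]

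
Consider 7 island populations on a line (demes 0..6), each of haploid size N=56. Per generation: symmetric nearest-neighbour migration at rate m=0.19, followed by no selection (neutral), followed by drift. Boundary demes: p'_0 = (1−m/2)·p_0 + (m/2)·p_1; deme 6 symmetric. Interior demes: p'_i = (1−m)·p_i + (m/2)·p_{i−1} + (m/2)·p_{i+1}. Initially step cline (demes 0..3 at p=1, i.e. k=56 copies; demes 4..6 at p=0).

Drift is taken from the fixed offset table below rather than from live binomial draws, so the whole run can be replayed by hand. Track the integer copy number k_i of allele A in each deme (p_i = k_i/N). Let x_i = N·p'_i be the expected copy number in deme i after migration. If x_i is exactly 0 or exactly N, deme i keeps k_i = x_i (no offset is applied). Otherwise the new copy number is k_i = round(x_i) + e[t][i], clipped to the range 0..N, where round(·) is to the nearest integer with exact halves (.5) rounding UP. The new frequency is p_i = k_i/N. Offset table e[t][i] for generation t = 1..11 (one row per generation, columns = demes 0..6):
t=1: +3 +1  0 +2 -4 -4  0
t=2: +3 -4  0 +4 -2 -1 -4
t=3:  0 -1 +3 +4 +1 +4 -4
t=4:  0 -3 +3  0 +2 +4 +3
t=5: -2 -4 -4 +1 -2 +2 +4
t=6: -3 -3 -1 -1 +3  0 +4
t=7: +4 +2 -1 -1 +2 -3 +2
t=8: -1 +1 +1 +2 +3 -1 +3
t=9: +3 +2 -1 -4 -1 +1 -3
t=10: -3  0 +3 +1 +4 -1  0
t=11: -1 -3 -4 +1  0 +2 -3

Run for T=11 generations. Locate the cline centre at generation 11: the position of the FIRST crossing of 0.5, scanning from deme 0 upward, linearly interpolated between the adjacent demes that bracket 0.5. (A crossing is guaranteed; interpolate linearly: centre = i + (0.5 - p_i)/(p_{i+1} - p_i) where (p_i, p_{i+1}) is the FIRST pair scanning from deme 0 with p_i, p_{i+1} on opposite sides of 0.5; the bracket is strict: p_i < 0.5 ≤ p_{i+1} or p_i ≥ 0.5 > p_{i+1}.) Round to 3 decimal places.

4.077

t=0: k=[56 56 56 56 0 0 0]
t=1: x=[56.0000 56.0000 56.0000 50.6800 5.3200 0.0000 0.0000] k=[56 56 56 53 1 0 0]
t=2: x=[56.0000 56.0000 55.7150 48.3450 5.8450 0.0950 0.0000] k=[56 56 56 52 4 0 0]
t=3: x=[56.0000 56.0000 55.6200 47.8200 8.1800 0.3800 0.0000] k=[56 56 56 52 9 4 0]
t=4: x=[56.0000 56.0000 55.6200 48.2950 12.6100 4.0950 0.3800] k=[56 56 56 48 15 8 3]
t=5: x=[56.0000 56.0000 55.2400 45.6250 17.4700 8.1900 3.4750] k=[56 56 51 47 15 10 7]
t=6: x=[56.0000 55.5250 51.0950 44.3400 17.5650 10.1900 7.2850] k=[56 53 50 43 21 10 11]
t=7: x=[55.7150 53.0000 49.6200 41.5750 22.0450 11.1400 10.9050] k=[56 55 49 41 24 8 13]
t=8: x=[55.9050 54.5250 48.8100 40.1450 24.0950 9.9950 12.5250] k=[55 56 50 42 27 9 16]
t=9: x=[55.0950 55.3350 49.8100 41.3350 26.7150 11.3750 15.3350] k=[56 56 49 37 26 12 12]
t=10: x=[56.0000 55.3350 48.5250 37.0950 25.7150 13.3300 12.0000] k=[56 55 52 38 30 12 12]
t=11: x=[55.9050 54.8100 50.9550 38.5700 29.0500 13.7100 12.0000] k=[55 52 47 40 29 16 9]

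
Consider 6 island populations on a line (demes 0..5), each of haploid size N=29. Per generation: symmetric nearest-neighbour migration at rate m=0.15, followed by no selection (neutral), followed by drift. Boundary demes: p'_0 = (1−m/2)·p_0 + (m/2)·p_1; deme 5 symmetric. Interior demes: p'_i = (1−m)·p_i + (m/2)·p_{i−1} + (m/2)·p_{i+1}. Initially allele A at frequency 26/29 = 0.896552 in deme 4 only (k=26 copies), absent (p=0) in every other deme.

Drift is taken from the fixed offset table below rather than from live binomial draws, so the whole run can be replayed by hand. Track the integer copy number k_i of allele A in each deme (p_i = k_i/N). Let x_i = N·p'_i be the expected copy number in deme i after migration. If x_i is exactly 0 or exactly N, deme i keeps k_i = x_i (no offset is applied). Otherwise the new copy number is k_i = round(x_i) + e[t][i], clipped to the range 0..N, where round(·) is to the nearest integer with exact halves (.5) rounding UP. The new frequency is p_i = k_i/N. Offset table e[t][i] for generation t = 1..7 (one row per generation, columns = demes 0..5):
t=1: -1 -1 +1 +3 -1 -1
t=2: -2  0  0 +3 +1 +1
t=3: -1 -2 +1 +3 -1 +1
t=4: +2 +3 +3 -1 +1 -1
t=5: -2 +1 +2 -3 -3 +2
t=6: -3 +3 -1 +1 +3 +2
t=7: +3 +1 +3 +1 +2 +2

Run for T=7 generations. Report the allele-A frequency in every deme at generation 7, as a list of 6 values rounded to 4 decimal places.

t=0: k=[0 0 0 0 26 0]
t=1: x=[0.0000 0.0000 0.0000 1.9500 22.1000 1.9500] k=[0 0 0 5 21 1]
t=2: x=[0.0000 0.0000 0.3750 5.8250 18.3000 2.5000] k=[0 0 0 9 19 4]
t=3: x=[0.0000 0.0000 0.6750 9.0750 17.1250 5.1250] k=[0 0 2 12 16 6]
t=4: x=[0.0000 0.1500 2.6000 11.5500 14.9500 6.7500] k=[0 3 6 11 16 6]
t=5: x=[0.2250 3.0000 6.1500 11.0000 14.8750 6.7500] k=[0 4 8 8 12 9]
t=6: x=[0.3000 4.0000 7.7000 8.3000 11.4750 9.2250] k=[0 7 7 9 14 11]
t=7: x=[0.5250 6.4750 7.1500 9.2250 13.4000 11.2250] k=[4 7 10 10 15 13]

[0.1379, 0.2414, 0.3448, 0.3448, 0.5172, 0.4483]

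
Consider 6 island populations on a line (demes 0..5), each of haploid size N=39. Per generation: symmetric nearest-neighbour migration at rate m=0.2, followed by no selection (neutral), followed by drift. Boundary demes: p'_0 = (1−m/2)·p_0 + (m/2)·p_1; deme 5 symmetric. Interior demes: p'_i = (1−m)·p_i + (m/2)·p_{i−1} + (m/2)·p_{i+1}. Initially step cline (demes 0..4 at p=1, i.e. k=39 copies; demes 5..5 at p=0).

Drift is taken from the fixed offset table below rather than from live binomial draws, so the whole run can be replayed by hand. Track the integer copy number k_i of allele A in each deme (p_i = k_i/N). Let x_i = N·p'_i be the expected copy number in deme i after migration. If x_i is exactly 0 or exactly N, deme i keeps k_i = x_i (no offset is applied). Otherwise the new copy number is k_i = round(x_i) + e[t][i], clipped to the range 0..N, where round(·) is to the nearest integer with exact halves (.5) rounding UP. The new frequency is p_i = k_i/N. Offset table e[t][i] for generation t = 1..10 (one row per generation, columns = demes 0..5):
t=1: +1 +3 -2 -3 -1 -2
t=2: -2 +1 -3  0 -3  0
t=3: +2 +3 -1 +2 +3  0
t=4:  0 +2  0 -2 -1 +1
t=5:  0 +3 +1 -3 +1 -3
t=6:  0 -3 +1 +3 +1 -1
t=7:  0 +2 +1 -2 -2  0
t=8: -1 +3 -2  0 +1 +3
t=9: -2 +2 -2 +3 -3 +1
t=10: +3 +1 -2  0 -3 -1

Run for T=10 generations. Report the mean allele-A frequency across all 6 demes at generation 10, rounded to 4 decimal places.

t=0: k=[39 39 39 39 39 0]
t=1: x=[39.0000 39.0000 39.0000 39.0000 35.1000 3.9000] k=[39 39 39 39 34 2]
t=2: x=[39.0000 39.0000 39.0000 38.5000 31.3000 5.2000] k=[39 39 39 39 28 5]
t=3: x=[39.0000 39.0000 39.0000 37.9000 26.8000 7.3000] k=[39 39 39 39 30 7]
t=4: x=[39.0000 39.0000 39.0000 38.1000 28.6000 9.3000] k=[39 39 39 36 28 10]
t=5: x=[39.0000 39.0000 38.7000 35.5000 27.0000 11.8000] k=[39 39 39 33 28 9]
t=6: x=[39.0000 39.0000 38.4000 33.1000 26.6000 10.9000] k=[39 39 39 36 28 10]
t=7: x=[39.0000 39.0000 38.7000 35.5000 27.0000 11.8000] k=[39 39 39 34 25 12]
t=8: x=[39.0000 39.0000 38.5000 33.6000 24.6000 13.3000] k=[39 39 37 34 26 16]
t=9: x=[39.0000 38.8000 36.9000 33.5000 25.8000 17.0000] k=[39 39 35 37 23 18]
t=10: x=[39.0000 38.6000 35.6000 35.4000 23.9000 18.5000] k=[39 39 34 35 21 18]

0.7949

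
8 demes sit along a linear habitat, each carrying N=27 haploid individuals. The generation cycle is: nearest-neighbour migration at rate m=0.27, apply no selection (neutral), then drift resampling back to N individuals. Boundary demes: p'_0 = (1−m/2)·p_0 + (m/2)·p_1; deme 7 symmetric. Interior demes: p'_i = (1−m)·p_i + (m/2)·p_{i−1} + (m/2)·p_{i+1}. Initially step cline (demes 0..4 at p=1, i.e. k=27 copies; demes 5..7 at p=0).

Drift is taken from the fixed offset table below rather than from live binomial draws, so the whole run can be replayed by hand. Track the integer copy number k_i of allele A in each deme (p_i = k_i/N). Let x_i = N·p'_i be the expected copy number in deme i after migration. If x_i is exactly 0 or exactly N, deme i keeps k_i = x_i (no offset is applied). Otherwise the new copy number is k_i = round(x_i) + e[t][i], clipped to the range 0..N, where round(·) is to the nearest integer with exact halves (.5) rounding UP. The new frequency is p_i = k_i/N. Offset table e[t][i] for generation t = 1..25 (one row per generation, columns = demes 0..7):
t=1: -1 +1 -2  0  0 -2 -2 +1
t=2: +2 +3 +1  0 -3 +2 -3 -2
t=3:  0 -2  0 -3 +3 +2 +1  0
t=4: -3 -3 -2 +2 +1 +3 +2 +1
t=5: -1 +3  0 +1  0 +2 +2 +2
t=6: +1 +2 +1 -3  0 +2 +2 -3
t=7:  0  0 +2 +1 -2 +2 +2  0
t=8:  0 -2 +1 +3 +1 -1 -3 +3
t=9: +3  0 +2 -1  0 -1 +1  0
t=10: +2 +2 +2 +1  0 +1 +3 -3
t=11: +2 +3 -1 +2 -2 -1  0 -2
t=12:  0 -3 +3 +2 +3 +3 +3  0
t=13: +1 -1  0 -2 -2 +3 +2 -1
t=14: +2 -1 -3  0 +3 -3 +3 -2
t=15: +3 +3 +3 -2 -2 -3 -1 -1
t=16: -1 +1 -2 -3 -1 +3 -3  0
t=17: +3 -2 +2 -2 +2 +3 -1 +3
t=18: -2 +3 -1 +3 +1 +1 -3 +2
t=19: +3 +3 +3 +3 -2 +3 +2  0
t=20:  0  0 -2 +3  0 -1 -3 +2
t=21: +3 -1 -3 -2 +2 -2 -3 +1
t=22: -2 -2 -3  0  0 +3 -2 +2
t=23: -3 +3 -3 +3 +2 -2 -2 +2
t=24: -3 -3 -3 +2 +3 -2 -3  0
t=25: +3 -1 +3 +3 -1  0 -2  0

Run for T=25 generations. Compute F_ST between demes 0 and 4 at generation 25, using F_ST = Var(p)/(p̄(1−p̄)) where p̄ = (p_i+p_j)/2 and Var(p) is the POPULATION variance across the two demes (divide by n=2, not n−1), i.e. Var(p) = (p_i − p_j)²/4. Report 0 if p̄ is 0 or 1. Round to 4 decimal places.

t=0: k=[27 27 27 27 27 0 0 0]
t=1: x=[27.0000 27.0000 27.0000 27.0000 23.3550 3.6450 0.0000 0.0000] k=[27 27 27 27 23 2 0 0]
t=2: x=[27.0000 27.0000 27.0000 26.4600 20.7050 4.5650 0.2700 0.0000] k=[27 27 27 26 18 7 0 0]
t=3: x=[27.0000 27.0000 26.8650 25.0550 17.5950 7.5400 0.9450 0.0000] k=[27 27 27 22 21 10 2 0]
t=4: x=[27.0000 27.0000 26.3250 22.5400 19.6500 10.4050 2.8100 0.2700] k=[27 27 24 25 21 13 5 1]
t=5: x=[27.0000 26.5950 24.5400 24.3250 20.4600 13.0000 5.5400 1.5400] k=[27 27 25 25 20 15 8 4]
t=6: x=[27.0000 26.7300 25.2700 24.3250 20.0000 14.7300 8.4050 4.5400] k=[27 27 26 21 20 17 10 2]
t=7: x=[27.0000 26.8650 25.4600 21.5400 19.7300 16.4600 9.8650 3.0800] k=[27 27 27 23 18 18 12 3]
t=8: x=[27.0000 27.0000 26.4600 22.8650 18.6750 17.1900 11.5950 4.2150] k=[27 27 27 26 20 16 9 7]
t=9: x=[27.0000 27.0000 26.8650 25.3250 20.2700 15.5950 9.6750 7.2700] k=[27 27 27 24 20 15 11 7]
t=10: x=[27.0000 27.0000 26.5950 23.8650 19.8650 15.1350 11.0000 7.5400] k=[27 27 27 25 20 16 14 5]
t=11: x=[27.0000 27.0000 26.7300 24.5950 20.1350 16.2700 13.0550 6.2150] k=[27 27 26 27 18 15 13 4]
t=12: x=[27.0000 26.8650 26.2700 25.6500 18.8100 15.1350 12.0550 5.2150] k=[27 24 27 27 22 18 15 5]
t=13: x=[26.5950 24.8100 26.5950 26.3250 22.1350 18.1350 14.0550 6.3500] k=[27 24 27 24 20 21 16 5]
t=14: x=[26.5950 24.8100 26.1900 23.8650 20.6750 20.1900 15.1900 6.4850] k=[27 24 23 24 24 17 18 4]
t=15: x=[26.5950 24.2700 23.2700 23.8650 23.0550 18.0800 15.9750 5.8900] k=[27 27 26 22 21 15 15 5]
t=16: x=[27.0000 26.8650 25.5950 22.4050 20.3250 15.8100 13.6500 6.3500] k=[27 27 24 19 19 19 11 6]
t=17: x=[27.0000 26.5950 23.7300 19.6750 19.0000 17.9200 11.4050 6.6750] k=[27 25 26 18 21 21 10 10]
t=18: x=[26.7300 25.4050 24.7850 19.4850 20.5950 19.5150 11.4850 10.0000] k=[25 27 24 22 22 21 8 12]
t=19: x=[25.2700 26.3250 24.1350 22.2700 21.8650 19.3800 10.2950 11.4600] k=[27 27 27 25 20 22 12 11]
t=20: x=[27.0000 27.0000 26.7300 24.5950 20.9450 20.3800 13.2150 11.1350] k=[27 27 25 27 21 19 10 13]
t=21: x=[27.0000 26.7300 25.5400 25.9200 21.5400 18.0550 11.6200 12.5950] k=[27 26 23 24 24 16 9 14]
t=22: x=[26.8650 25.7300 23.5400 23.8650 22.9200 16.1350 10.6200 13.3250] k=[25 24 21 24 23 19 9 15]
t=23: x=[24.8650 23.7300 21.8100 23.4600 22.5950 18.1900 11.1600 14.1900] k=[22 27 19 26 25 16 9 16]
t=24: x=[22.6750 25.2450 21.0250 24.9200 23.9200 16.2700 10.8900 15.0550] k=[20 22 18 27 27 14 8 15]
t=25: x=[20.2700 21.1900 19.7550 25.7850 25.2450 14.9450 9.7550 14.0550] k=[23 20 23 27 24 15 8 14]

0.0030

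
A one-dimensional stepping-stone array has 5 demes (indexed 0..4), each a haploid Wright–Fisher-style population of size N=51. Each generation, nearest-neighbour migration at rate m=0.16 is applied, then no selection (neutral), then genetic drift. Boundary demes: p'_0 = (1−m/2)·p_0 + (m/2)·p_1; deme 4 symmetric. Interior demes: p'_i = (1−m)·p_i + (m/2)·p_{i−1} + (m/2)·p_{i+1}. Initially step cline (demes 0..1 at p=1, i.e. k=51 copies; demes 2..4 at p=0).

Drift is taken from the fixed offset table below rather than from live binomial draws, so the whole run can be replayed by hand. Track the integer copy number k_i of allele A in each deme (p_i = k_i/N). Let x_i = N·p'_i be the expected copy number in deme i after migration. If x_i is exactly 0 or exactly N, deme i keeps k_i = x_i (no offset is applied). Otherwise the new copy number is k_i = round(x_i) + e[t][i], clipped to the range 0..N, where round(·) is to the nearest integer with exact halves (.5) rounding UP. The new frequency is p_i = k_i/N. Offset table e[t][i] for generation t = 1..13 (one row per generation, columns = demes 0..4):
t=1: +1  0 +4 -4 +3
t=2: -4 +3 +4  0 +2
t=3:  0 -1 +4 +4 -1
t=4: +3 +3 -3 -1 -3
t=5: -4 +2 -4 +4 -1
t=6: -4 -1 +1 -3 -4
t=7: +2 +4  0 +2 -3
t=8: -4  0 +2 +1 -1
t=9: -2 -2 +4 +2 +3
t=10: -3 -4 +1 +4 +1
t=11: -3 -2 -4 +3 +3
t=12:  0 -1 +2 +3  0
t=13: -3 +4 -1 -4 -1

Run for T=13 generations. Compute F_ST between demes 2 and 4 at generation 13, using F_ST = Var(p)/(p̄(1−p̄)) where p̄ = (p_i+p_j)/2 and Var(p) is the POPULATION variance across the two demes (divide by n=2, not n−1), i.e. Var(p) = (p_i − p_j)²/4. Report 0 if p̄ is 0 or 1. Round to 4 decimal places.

0.0721

t=0: k=[51 51 0 0 0]
t=1: x=[51.0000 46.9200 4.0800 0.0000 0.0000] k=[51 47 8 0 0]
t=2: x=[50.6800 44.2000 10.4800 0.6400 0.0000] k=[47 47 14 1 0]
t=3: x=[47.0000 44.3600 15.6000 1.9600 0.0800] k=[47 43 20 6 0]
t=4: x=[46.6800 41.4800 20.7200 6.6400 0.4800] k=[50 44 18 6 0]
t=5: x=[49.5200 42.4000 19.1200 6.4800 0.4800] k=[46 44 15 10 0]
t=6: x=[45.8400 41.8400 16.9200 9.6000 0.8000] k=[42 41 18 7 0]
t=7: x=[41.9200 39.2400 18.9600 7.3200 0.5600] k=[44 43 19 9 0]
t=8: x=[43.9200 41.1600 20.1200 9.0800 0.7200] k=[40 41 22 10 0]
t=9: x=[40.0800 39.4000 22.5600 10.1600 0.8000] k=[38 37 27 12 4]
t=10: x=[37.9200 36.2800 26.6000 12.5600 4.6400] k=[35 32 28 17 6]
t=11: x=[34.7600 31.9200 27.4400 17.0000 6.8800] k=[32 30 23 20 10]
t=12: x=[31.8400 29.6000 23.3200 19.4400 10.8000] k=[32 29 25 22 11]
t=13: x=[31.7600 28.9200 25.0800 21.3600 11.8800] k=[29 33 24 17 11]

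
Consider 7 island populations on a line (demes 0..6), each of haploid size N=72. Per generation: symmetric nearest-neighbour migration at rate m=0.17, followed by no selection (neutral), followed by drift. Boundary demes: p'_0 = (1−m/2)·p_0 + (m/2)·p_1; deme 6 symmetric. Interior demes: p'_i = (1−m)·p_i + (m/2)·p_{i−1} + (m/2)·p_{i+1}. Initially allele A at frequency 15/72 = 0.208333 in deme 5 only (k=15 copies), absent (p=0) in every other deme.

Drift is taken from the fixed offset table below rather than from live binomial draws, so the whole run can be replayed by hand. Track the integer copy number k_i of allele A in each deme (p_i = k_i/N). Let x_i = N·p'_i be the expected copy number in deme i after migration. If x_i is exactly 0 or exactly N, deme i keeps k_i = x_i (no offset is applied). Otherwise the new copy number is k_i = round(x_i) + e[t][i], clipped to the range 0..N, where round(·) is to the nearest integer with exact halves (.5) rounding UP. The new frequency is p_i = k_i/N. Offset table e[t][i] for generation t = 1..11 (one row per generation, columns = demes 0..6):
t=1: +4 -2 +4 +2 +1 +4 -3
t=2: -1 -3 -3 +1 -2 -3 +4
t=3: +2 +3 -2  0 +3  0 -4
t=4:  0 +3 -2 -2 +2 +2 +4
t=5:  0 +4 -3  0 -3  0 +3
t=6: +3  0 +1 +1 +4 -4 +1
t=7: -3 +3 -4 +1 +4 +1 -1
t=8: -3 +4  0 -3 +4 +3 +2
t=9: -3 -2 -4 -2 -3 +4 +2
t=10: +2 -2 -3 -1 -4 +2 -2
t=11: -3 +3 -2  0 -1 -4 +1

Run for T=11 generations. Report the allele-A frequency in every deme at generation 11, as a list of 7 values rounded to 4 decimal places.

[0.0000, 0.0417, 0.0000, 0.0139, 0.0694, 0.1528, 0.1667]

t=0: k=[0 0 0 0 0 15 0]
t=1: x=[0.0000 0.0000 0.0000 0.0000 1.2750 12.4500 1.2750] k=[0 0 0 0 2 16 0]
t=2: x=[0.0000 0.0000 0.0000 0.1700 3.0200 13.4500 1.3600] k=[0 0 0 1 1 10 5]
t=3: x=[0.0000 0.0000 0.0850 0.9150 1.7650 8.8100 5.4250] k=[0 0 0 1 5 9 1]
t=4: x=[0.0000 0.0000 0.0850 1.2550 5.0000 7.9800 1.6800] k=[0 0 0 0 7 10 6]
t=5: x=[0.0000 0.0000 0.0000 0.5950 6.6600 9.4050 6.3400] k=[0 0 0 1 4 9 9]
t=6: x=[0.0000 0.0000 0.0850 1.1700 4.1700 8.5750 9.0000] k=[0 0 1 2 8 5 10]
t=7: x=[0.0000 0.0850 1.0000 2.4250 7.2350 5.6800 9.5750] k=[0 3 0 3 11 7 9]
t=8: x=[0.2550 2.4900 0.5100 3.4250 9.9800 7.5100 8.8300] k=[0 6 1 0 14 11 11]
t=9: x=[0.5100 5.0650 1.3400 1.2750 12.5550 11.2550 11.0000] k=[0 3 0 0 10 15 13]
t=10: x=[0.2550 2.4900 0.2550 0.8500 9.5750 14.4050 13.1700] k=[2 0 0 0 6 16 11]
t=11: x=[1.8300 0.1700 0.0000 0.5100 6.3400 14.7250 11.4250] k=[0 3 0 1 5 11 12]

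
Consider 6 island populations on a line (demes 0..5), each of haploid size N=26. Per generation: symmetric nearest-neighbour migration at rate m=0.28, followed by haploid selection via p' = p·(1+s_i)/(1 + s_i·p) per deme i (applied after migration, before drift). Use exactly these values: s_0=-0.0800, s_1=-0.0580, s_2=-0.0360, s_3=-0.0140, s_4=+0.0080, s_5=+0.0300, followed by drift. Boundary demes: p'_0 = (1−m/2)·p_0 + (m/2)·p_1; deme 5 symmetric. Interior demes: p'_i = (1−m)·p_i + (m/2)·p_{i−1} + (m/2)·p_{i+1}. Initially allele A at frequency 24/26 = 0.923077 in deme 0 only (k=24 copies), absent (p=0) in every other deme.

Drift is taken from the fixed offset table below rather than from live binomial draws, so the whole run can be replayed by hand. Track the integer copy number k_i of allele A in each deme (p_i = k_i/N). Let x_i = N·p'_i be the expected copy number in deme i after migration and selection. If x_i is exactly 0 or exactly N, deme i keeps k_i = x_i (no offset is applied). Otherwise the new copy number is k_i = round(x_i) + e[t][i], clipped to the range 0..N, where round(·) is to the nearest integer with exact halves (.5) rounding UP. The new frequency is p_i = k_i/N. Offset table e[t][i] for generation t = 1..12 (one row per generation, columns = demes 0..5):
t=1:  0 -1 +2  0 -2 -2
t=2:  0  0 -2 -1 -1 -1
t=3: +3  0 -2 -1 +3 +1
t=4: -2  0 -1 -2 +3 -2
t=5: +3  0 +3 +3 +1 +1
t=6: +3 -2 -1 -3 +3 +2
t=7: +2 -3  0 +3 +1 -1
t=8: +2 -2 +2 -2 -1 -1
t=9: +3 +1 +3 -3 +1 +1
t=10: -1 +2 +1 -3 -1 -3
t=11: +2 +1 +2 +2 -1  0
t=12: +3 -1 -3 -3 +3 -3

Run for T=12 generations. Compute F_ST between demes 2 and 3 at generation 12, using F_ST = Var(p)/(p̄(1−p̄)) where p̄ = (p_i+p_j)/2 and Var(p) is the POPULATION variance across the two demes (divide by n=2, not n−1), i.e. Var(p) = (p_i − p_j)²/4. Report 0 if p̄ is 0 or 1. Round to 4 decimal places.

t=0: k=[24 0 0 0 0 0]
t=1: x=[20.2765 3.1890 0.0000 0.0000 0.0000 0.0000] k=[20 2 0 0 0 0]
t=2: x=[16.9957 4.0322 0.2700 0.0000 0.0000 0.0000] k=[17 4 0 0 0 0]
t=3: x=[14.6499 5.0138 0.5403 0.0000 0.0000 0.0000] k=[18 5 0 0 0 0]
t=4: x=[15.6655 5.8448 0.6755 0.0000 0.0000 0.0000] k=[14 6 0 0 0 0]
t=5: x=[12.3386 5.9998 0.8107 0.0000 0.0000 0.0000] k=[15 6 4 0 0 0]
t=6: x=[13.1988 6.6792 3.6046 0.5523 0.0000 0.0000] k=[16 5 3 0 0 0]
t=7: x=[13.9227 5.9804 2.7680 0.4142 0.0000 0.0000] k=[16 3 3 3 0 0]
t=8: x=[13.6408 4.5898 2.9041 2.5474 0.4233 0.0000] k=[16 3 5 1 0 0]
t=9: x=[13.6408 4.8595 4.0335 1.4012 0.1411 0.0000] k=[17 6 7 0 1 0]
t=10: x=[14.9336 7.3607 5.7148 1.1050 0.7256 0.1442] k=[14 9 7 0 0 0]
t=11: x=[12.7581 9.0641 6.1266 0.9668 0.0000 0.0000] k=[15 10 8 3 0 0]
t=12: x=[13.7615 10.0492 7.3846 3.2398 0.4233 0.0000] k=[17 9 4 0 3 0]

0.0833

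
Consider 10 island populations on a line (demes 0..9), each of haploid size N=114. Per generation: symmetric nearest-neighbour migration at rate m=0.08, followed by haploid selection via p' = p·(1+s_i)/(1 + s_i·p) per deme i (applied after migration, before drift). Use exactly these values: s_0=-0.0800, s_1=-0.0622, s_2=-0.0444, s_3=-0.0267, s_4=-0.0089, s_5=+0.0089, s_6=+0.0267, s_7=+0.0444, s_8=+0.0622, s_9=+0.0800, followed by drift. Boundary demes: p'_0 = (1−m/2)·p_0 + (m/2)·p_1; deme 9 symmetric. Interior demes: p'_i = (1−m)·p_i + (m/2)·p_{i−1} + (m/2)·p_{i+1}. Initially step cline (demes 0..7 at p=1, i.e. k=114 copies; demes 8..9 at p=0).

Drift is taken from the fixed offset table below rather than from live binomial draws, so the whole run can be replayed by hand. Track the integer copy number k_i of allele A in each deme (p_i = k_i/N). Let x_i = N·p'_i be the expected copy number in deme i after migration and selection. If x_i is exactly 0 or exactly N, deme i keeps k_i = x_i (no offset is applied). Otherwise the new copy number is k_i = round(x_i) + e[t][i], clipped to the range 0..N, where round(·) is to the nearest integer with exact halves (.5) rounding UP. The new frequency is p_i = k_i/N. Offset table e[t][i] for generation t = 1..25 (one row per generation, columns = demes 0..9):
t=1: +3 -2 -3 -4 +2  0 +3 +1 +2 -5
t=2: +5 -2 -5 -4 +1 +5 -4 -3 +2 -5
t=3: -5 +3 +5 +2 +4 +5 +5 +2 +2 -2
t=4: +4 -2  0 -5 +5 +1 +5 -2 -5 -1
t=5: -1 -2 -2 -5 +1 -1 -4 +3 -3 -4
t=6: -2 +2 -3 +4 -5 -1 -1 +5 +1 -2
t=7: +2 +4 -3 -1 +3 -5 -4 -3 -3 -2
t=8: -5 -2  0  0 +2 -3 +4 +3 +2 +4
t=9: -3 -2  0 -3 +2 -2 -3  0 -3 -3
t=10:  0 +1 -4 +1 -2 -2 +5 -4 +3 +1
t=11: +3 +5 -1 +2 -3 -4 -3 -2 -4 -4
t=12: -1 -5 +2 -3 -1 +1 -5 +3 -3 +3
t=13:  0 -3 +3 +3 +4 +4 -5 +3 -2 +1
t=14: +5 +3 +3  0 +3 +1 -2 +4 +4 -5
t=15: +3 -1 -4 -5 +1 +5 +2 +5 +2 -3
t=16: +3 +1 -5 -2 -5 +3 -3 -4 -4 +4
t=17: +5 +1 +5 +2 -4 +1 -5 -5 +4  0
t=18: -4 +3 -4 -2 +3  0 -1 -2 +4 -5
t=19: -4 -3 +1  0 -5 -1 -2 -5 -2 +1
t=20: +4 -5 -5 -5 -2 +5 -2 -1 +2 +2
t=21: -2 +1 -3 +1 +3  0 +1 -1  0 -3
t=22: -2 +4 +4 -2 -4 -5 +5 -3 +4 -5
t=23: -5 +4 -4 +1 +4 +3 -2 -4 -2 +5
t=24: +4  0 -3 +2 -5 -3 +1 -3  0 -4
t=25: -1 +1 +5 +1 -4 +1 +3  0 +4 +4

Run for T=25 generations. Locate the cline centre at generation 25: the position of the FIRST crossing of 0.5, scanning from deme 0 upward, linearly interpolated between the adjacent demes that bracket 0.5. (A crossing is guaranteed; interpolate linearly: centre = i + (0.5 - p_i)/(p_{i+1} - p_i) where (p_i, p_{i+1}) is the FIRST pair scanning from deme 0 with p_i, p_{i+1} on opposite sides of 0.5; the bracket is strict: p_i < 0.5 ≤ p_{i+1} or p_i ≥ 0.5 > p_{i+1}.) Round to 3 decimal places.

t=0: k=[114 114 114 114 114 114 114 114 0 0]
t=1: x=[114.0000 114.0000 114.0000 114.0000 114.0000 114.0000 114.0000 109.6264 4.8316 0.0000] k=[114 114 114 114 114 114 114 111 7 0]
t=2: x=[114.0000 114.0000 114.0000 114.0000 114.0000 114.0000 113.8831 107.2415 11.4885 0.3023] k=[114 114 114 114 114 114 110 104 13 0]
t=3: x=[114.0000 114.0000 114.0000 114.0000 114.0000 113.8414 110.0224 101.1052 16.9734 0.5614] k=[114 114 114 114 114 114 114 103 19 0]
t=4: x=[114.0000 114.0000 114.0000 114.0000 114.0000 114.0000 113.5714 100.6022 22.6763 0.8204] k=[114 114 114 114 114 114 114 99 18 0]
t=5: x=[114.0000 114.0000 114.0000 114.0000 114.0000 114.0000 113.4155 96.9981 21.5550 0.7772] k=[114 114 114 114 114 114 109 100 19 0]
t=6: x=[114.0000 114.0000 114.0000 114.0000 114.0000 113.8018 108.9683 97.7352 22.5518 0.8204] k=[114 114 114 114 114 113 108 103 24 0]
t=7: x=[114.0000 114.0000 114.0000 114.0000 113.9596 112.8501 108.1480 100.5635 27.4374 1.0361] k=[114 114 114 114 114 108 104 98 24 0]
t=8: x=[114.0000 114.0000 114.0000 114.0000 113.7578 108.1295 104.1595 95.9498 27.2309 1.0361] k=[114 114 114 114 114 105 108 99 29 5]
t=9: x=[114.0000 114.0000 114.0000 114.0000 113.6368 105.5496 107.6792 97.1921 32.2162 6.4100] k=[114 114 114 114 114 104 105 97 29 3]
t=10: x=[114.0000 114.0000 114.0000 114.0000 113.5964 104.5173 104.8639 95.2894 32.0518 4.3509] k=[114 114 114 114 112 103 110 91 35 5]
t=11: x=[114.0000 114.0000 114.0000 113.9178 111.6999 103.7232 109.0854 90.3448 37.5434 6.6670] k=[114 114 114 114 109 100 106 88 34 3]
t=12: x=[114.0000 114.0000 114.0000 113.7945 108.7958 100.7044 105.2551 87.4549 36.3985 4.5656] k=[114 114 114 111 108 102 100 90 33 8]
t=13: x=[114.0000 114.0000 113.8744 110.9199 107.8280 102.2537 100.0067 88.9787 35.7437 9.6590] k=[114 114 114 114 112 106 95 92 34 11]
t=14: x=[114.0000 114.0000 114.0000 113.9178 111.8210 105.8672 95.7279 90.6178 36.8894 12.7668] k=[114 114 114 114 114 107 94 95 41 8]
t=15: x=[114.0000 114.0000 114.0000 114.0000 113.7175 106.8198 94.9812 93.5395 43.4505 10.0002] k=[114 114 114 114 114 112 97 99 45 7]
t=16: x=[114.0000 114.0000 114.0000 114.0000 113.9193 111.5017 98.0450 97.3861 47.3009 9.1469] k=[114 114 114 114 109 114 95 93 43 13]
t=17: x=[114.0000 114.0000 114.0000 113.7945 109.3604 113.0484 96.0815 91.8652 45.4385 15.1847] k=[114 114 114 114 105 114 91 87 49 15]
t=18: x=[114.0000 114.0000 114.0000 113.6302 105.6511 112.7312 92.2279 86.5554 50.8537 17.4683] k=[114 114 114 112 109 113 91 85 55 12]
t=19: x=[114.0000 114.0000 113.9163 111.9051 109.2394 111.9777 92.1098 84.9896 56.1982 14.6763] k=[114 114 114 112 104 111 90 80 54 16]
t=20: x=[114.0000 114.0000 113.9163 111.6998 104.5226 109.9150 90.9287 80.3986 55.2360 18.6918] k=[114 114 109 107 103 114 89 79 57 21]
t=21: x=[114.0000 113.7868 108.9034 106.7382 103.5152 112.5725 90.1015 79.5728 58.1596 23.8595] k=[114 114 106 108 107 113 91 79 58 21]
t=22: x=[114.0000 113.6588 106.0714 107.7214 107.2232 111.8984 91.8737 79.6908 59.0788 23.9013] k=[114 114 110 106 103 107 97 77 63 19]
t=23: x=[114.0000 113.8294 109.8210 105.8373 103.1929 106.5023 96.9850 78.3136 63.5027 22.0989] k=[114 114 106 107 107 110 95 74 62 27]
t=24: x=[114.0000 113.6588 106.0298 106.7791 107.0620 109.3199 95.1777 75.4757 62.7867 30.0727] k=[114 114 103 109 102 106 96 72 63 26]
t=25: x=[114.0000 113.5309 103.2457 108.3361 102.3468 105.5099 95.8458 73.7384 63.5822 29.1169] k=[114 114 108 109 98 107 99 74 68 33]

8.314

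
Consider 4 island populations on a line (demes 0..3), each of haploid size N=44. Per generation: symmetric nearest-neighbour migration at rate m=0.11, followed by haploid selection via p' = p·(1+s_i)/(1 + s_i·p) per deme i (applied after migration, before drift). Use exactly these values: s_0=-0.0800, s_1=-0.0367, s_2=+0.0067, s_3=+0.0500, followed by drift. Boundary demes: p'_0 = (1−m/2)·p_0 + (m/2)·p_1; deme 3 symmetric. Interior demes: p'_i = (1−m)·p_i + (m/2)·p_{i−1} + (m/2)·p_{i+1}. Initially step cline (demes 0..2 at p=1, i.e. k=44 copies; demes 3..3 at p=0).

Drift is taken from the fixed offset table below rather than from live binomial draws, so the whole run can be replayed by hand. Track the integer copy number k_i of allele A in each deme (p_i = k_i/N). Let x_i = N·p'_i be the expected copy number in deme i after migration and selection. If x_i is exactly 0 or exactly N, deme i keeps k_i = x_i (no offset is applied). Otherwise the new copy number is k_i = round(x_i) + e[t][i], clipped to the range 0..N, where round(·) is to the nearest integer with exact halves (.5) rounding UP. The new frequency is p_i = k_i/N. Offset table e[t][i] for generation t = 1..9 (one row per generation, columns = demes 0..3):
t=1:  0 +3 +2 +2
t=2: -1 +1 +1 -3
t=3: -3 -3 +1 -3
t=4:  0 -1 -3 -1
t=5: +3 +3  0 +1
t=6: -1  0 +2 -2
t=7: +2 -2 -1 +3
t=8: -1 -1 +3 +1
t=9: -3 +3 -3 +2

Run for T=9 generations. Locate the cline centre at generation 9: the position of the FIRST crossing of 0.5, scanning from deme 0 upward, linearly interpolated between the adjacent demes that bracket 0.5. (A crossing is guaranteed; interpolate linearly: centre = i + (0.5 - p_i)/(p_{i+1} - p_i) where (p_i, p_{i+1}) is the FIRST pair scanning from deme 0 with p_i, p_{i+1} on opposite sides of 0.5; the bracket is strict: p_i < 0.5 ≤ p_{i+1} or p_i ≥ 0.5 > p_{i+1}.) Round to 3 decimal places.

2.769

t=0: k=[44 44 44 0]
t=1: x=[44.0000 44.0000 41.5952 2.5340] k=[44 44 44 5]
t=2: x=[44.0000 44.0000 41.8686 7.4418] k=[44 44 43 4]
t=3: x=[44.0000 43.9429 40.9291 6.4075] k=[44 41 42 3]
t=4: x=[43.8207 41.1210 39.8253 5.3708] k=[44 40 37 4]
t=5: x=[43.7610 39.9186 35.3963 6.0657] k=[44 43 35 7]
t=6: x=[43.9402 42.5640 33.9519 8.8808] k=[43 43 36 7]
t=7: x=[42.9152 42.5640 34.8385 8.9375] k=[44 41 34 12]
t=8: x=[43.8207 40.6666 33.2294 13.6654] k=[43 40 36 15]
t=9: x=[42.7366 39.8052 35.1125 16.6570] k=[40 43 32 19]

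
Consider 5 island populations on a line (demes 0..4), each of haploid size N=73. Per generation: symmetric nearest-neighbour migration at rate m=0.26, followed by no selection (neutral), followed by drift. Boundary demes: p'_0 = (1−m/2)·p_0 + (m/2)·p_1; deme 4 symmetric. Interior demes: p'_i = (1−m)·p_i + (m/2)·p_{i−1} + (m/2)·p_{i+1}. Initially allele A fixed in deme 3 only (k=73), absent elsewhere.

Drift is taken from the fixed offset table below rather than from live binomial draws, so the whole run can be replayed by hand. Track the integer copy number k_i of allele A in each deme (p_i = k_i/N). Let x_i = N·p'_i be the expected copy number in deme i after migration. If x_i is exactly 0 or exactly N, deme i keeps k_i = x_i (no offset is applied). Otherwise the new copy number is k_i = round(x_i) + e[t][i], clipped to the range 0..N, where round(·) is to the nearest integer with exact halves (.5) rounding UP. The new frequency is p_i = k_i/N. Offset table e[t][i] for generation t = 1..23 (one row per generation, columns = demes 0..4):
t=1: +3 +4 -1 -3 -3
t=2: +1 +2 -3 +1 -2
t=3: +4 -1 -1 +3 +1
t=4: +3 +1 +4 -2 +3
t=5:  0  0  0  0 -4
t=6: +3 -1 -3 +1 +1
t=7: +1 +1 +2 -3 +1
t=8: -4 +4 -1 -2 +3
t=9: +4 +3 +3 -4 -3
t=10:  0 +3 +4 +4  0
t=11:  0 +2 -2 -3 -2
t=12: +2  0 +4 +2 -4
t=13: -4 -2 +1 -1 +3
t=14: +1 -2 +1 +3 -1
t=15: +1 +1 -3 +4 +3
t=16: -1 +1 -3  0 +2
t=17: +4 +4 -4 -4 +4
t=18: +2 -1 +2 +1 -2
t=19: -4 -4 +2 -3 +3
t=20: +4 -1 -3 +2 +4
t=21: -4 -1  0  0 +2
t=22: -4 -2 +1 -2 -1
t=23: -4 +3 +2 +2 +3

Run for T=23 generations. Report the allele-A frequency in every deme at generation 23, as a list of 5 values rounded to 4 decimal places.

t=0: k=[0 0 0 73 0]
t=1: x=[0.0000 0.0000 9.4900 54.0200 9.4900] k=[0 0 8 51 6]
t=2: x=[0.0000 1.0400 12.5500 39.5600 11.8500] k=[0 3 10 41 10]
t=3: x=[0.3900 3.5200 13.1200 32.9400 14.0300] k=[4 3 12 36 15]
t=4: x=[3.8700 4.3000 13.9500 30.1500 17.7300] k=[7 5 18 28 21]
t=5: x=[6.7400 6.9500 17.6100 25.7900 21.9100] k=[7 7 18 26 18]
t=6: x=[7.0000 8.4300 17.6100 23.9200 19.0400] k=[10 7 15 25 20]
t=7: x=[9.6100 8.4300 15.2600 23.0500 20.6500] k=[11 9 17 20 22]
t=8: x=[10.7400 10.3000 16.3500 19.8700 21.7400] k=[7 14 15 18 25]
t=9: x=[7.9100 13.2200 15.2600 18.5200 24.0900] k=[12 16 18 15 21]
t=10: x=[12.5200 15.7400 17.3500 16.1700 20.2200] k=[13 19 21 20 20]
t=11: x=[13.7800 18.4800 20.6100 20.1300 20.0000] k=[14 20 19 17 18]
t=12: x=[14.7800 19.0900 18.8700 17.3900 17.8700] k=[17 19 23 19 14]
t=13: x=[17.2600 19.2600 21.9600 18.8700 14.6500] k=[13 17 23 18 18]
t=14: x=[13.5200 17.2600 21.5700 18.6500 18.0000] k=[15 15 23 22 17]
t=15: x=[15.0000 16.0400 21.8300 21.4800 17.6500] k=[16 17 19 25 21]
t=16: x=[16.1300 17.1300 19.5200 23.7000 21.5200] k=[15 18 17 24 24]
t=17: x=[15.3900 17.4800 18.0400 23.0900 24.0000] k=[19 21 14 19 28]
t=18: x=[19.2600 19.8300 15.5600 19.5200 26.8300] k=[21 19 18 21 25]
t=19: x=[20.7400 19.1300 18.5200 21.1300 24.4800] k=[17 15 21 18 27]
t=20: x=[16.7400 16.0400 19.8300 19.5600 25.8300] k=[21 15 17 22 30]
t=21: x=[20.2200 16.0400 17.3900 22.3900 28.9600] k=[16 15 17 22 31]
t=22: x=[15.8700 15.3900 17.3900 22.5200 29.8300] k=[12 13 18 21 29]
t=23: x=[12.1300 13.5200 17.7400 21.6500 27.9600] k=[8 17 20 24 31]

[0.1096, 0.2329, 0.2740, 0.3288, 0.4247]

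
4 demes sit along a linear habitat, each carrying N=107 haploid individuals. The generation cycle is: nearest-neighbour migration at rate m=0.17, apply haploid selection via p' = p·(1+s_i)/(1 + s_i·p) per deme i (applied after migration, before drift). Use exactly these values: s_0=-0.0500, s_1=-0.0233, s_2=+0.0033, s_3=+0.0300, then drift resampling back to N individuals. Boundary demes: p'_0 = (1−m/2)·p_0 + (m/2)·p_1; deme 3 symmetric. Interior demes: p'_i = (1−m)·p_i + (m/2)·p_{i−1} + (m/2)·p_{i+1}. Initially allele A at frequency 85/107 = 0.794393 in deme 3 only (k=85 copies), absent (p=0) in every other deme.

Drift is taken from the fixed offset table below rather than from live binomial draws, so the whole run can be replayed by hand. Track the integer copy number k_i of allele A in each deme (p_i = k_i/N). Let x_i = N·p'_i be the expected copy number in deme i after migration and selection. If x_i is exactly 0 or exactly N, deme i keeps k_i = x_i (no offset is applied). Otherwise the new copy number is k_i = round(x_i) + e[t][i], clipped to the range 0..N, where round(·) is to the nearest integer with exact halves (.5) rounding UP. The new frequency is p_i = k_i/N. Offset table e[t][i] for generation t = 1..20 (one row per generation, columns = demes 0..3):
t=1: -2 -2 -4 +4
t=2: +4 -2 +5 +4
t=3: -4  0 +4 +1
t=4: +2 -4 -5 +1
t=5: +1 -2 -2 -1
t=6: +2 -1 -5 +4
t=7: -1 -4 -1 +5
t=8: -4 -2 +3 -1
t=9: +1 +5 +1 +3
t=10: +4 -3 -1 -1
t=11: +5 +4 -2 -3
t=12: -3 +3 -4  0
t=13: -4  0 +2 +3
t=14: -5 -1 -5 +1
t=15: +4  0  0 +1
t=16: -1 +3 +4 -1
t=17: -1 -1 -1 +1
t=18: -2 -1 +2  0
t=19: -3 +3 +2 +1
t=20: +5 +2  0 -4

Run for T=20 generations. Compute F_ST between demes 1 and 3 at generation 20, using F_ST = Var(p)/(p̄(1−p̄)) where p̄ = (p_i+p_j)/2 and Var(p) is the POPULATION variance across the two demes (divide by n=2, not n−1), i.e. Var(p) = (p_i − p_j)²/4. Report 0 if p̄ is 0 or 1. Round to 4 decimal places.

t=0: k=[0 0 0 85]
t=1: x=[0.0000 0.0000 7.2472 78.3987] k=[0 0 3 82]
t=2: x=[0.0000 0.2491 9.4884 75.9406] k=[0 0 14 80]
t=3: x=[0.0000 1.1626 18.4703 75.0563] k=[0 1 22 76]
t=4: x=[0.0808 2.6386 24.8678 72.1086] k=[2 0 20 73]
t=5: x=[1.7400 1.8272 22.8642 69.2205] k=[3 0 21 68]
t=6: x=[2.6111 1.9934 23.2699 64.7630] k=[5 1 18 69]
t=7: x=[4.4367 2.7218 20.9454 65.4189] k=[3 0 20 70]
t=8: x=[2.6111 1.9103 22.6087 66.4967] k=[0 0 26 65]
t=9: x=[0.0000 2.1595 27.1717 62.4554] k=[0 7 28 65]
t=10: x=[0.5654 8.0135 29.4302 62.6246] k=[5 5 28 62]
t=11: x=[4.7611 6.8033 29.0046 59.8907] k=[10 11 27 57]
t=12: x=[9.6261 12.0211 28.2585 55.2402] k=[7 15 24 55]
t=13: x=[7.3223 14.7821 25.9347 53.1555] k=[3 15 28 56]
t=14: x=[3.8262 14.7821 29.3451 54.4106] k=[0 14 24 55]
t=15: x=[1.1311 13.3815 25.8495 53.1555] k=[5 13 26 54]
t=16: x=[5.4104 13.1506 27.3420 52.4101] k=[4 16 31 51]
t=17: x=[4.7802 15.9327 31.4982 50.0867] k=[4 15 30 51]
t=18: x=[4.6991 15.0328 30.5819 50.0015] k=[3 14 33 50]
t=19: x=[3.7451 14.3839 32.9050 49.3400] k=[1 17 35 50]
t=20: x=[2.2445 16.8329 34.8223 49.5104] k=[7 19 35 46]

0.0753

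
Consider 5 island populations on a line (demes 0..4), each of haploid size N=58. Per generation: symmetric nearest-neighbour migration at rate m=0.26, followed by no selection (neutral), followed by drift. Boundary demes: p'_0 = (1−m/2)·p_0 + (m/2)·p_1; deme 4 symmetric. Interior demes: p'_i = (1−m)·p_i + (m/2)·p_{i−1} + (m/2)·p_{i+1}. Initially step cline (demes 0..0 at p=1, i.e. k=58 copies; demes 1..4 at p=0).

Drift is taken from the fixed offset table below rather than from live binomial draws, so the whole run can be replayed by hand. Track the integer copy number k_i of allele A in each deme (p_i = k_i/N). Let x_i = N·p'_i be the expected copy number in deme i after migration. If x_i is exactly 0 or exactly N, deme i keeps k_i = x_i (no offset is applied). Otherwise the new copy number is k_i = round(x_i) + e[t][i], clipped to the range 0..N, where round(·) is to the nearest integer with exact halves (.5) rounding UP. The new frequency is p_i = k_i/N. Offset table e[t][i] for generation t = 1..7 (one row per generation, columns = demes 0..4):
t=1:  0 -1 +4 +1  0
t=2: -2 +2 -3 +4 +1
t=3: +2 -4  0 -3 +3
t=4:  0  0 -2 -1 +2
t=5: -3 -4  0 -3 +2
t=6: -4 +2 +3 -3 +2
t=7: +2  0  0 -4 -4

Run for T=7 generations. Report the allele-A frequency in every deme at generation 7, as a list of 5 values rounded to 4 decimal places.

[0.4310, 0.2414, 0.1207, 0.0000, 0.0000]

t=0: k=[58 0 0 0 0]
t=1: x=[50.4600 7.5400 0.0000 0.0000 0.0000] k=[50 7 0 0 0]
t=2: x=[44.4100 11.6800 0.9100 0.0000 0.0000] k=[42 14 0 0 0]
t=3: x=[38.3600 15.8200 1.8200 0.0000 0.0000] k=[40 12 2 0 0]
t=4: x=[36.3600 14.3400 3.0400 0.2600 0.0000] k=[36 14 1 0 0]
t=5: x=[33.1400 15.1700 2.5600 0.1300 0.0000] k=[30 11 3 0 0]
t=6: x=[27.5300 12.4300 3.6500 0.3900 0.0000] k=[24 14 7 0 0]
t=7: x=[22.7000 14.3900 7.0000 0.9100 0.0000] k=[25 14 7 0 0]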